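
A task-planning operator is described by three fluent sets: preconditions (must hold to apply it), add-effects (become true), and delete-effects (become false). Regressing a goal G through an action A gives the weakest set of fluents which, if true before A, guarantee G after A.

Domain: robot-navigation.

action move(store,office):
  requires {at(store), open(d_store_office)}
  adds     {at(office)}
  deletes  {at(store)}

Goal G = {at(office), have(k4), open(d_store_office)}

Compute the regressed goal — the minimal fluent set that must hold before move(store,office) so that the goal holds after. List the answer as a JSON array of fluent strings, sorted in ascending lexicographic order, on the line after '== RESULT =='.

Compute (G \ add) ∪ pre:
  G ∩ del = {}  (empty — regression defined)
  G \ add = {at(office), have(k4), open(d_store_office)} \ {at(office)} = {have(k4), open(d_store_office)}
  ∪ pre   = {have(k4), open(d_store_office)} ∪ {at(store), open(d_store_office)}
          = {at(store), have(k4), open(d_store_office)}

== RESULT ==
["at(store)", "have(k4)", "open(d_store_office)"]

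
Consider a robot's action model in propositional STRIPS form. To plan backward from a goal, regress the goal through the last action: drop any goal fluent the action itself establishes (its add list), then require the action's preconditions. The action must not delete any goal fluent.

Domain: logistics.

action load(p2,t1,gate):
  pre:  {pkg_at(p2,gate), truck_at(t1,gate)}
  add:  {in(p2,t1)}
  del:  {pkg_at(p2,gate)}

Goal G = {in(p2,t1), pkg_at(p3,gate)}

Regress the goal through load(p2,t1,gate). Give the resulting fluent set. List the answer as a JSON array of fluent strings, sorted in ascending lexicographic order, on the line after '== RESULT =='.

Compute (G \ add) ∪ pre:
  G ∩ del = {}  (empty — regression defined)
  G \ add = {in(p2,t1), pkg_at(p3,gate)} \ {in(p2,t1)} = {pkg_at(p3,gate)}
  ∪ pre   = {pkg_at(p3,gate)} ∪ {pkg_at(p2,gate), truck_at(t1,gate)}
          = {pkg_at(p2,gate), pkg_at(p3,gate), truck_at(t1,gate)}

== RESULT ==
["pkg_at(p2,gate)", "pkg_at(p3,gate)", "truck_at(t1,gate)"]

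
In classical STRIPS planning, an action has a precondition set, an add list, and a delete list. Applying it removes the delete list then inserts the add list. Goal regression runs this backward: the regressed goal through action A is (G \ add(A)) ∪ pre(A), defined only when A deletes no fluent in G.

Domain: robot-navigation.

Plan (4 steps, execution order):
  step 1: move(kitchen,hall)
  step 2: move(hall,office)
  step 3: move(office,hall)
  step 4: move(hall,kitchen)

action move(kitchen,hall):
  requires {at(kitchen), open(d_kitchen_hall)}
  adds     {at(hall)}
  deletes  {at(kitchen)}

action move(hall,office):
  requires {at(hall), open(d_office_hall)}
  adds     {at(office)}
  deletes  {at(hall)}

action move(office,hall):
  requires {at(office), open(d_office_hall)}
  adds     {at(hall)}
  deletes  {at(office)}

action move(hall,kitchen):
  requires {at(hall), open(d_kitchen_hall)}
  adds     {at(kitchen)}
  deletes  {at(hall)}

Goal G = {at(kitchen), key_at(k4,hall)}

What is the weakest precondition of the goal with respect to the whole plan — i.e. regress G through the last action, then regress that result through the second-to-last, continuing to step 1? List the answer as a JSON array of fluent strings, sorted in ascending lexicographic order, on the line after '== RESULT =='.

Work backward from the goal:
  through step 4 (move(hall,kitchen)): drop {at(kitchen)}, keep {key_at(k4,hall)}, require {at(hall), open(d_kitchen_hall)}
    → {at(hall), key_at(k4,hall), open(d_kitchen_hall)}
  through step 3 (move(office,hall)): drop {at(hall)}, keep {key_at(k4,hall), open(d_kitchen_hall)}, require {at(office), open(d_office_hall)}
    → {at(office), key_at(k4,hall), open(d_kitchen_hall), open(d_office_hall)}
  through step 2 (move(hall,office)): drop {at(office)}, keep {key_at(k4,hall), open(d_kitchen_hall), open(d_office_hall)}, require {at(hall), open(d_office_hall)}
    → {at(hall), key_at(k4,hall), open(d_kitchen_hall), open(d_office_hall)}
  through step 1 (move(kitchen,hall)): drop {at(hall)}, keep {key_at(k4,hall), open(d_kitchen_hall), open(d_office_hall)}, require {at(kitchen), open(d_kitchen_hall)}
    → {at(kitchen), key_at(k4,hall), open(d_kitchen_hall), open(d_office_hall)}

== RESULT ==
["at(kitchen)", "key_at(k4,hall)", "open(d_kitchen_hall)", "open(d_office_hall)"]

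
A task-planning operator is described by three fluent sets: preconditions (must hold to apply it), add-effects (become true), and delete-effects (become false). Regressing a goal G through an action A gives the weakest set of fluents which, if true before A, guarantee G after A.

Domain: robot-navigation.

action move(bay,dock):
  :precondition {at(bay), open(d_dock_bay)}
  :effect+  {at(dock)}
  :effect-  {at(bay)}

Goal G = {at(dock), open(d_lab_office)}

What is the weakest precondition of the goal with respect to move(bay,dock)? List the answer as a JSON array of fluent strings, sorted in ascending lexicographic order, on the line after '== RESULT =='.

Regress:
  G ∩ del = {}  (empty — regression defined)
  G \ add = {at(dock), open(d_lab_office)} \ {at(dock)} = {open(d_lab_office)}
  ∪ pre   = {open(d_lab_office)} ∪ {at(bay), open(d_dock_bay)}
          = {at(bay), open(d_dock_bay), open(d_lab_office)}

== RESULT ==
["at(bay)", "open(d_dock_bay)", "open(d_lab_office)"]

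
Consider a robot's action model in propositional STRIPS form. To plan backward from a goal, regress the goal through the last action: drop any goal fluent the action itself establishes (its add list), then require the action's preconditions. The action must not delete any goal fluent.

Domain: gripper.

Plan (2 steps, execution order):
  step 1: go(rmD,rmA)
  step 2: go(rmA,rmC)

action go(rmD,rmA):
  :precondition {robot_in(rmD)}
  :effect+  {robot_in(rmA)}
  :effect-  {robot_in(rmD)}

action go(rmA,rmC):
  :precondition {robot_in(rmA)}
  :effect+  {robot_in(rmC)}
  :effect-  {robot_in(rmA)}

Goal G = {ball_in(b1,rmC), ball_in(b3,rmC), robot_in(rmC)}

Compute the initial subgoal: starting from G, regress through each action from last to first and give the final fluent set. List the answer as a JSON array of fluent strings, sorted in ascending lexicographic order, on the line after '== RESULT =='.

Work backward from the goal:
  through step 2 (go(rmA,rmC)): drop {robot_in(rmC)}, keep {ball_in(b1,rmC), ball_in(b3,rmC)}, require {robot_in(rmA)}
    → {ball_in(b1,rmC), ball_in(b3,rmC), robot_in(rmA)}
  through step 1 (go(rmD,rmA)): drop {robot_in(rmA)}, keep {ball_in(b1,rmC), ball_in(b3,rmC)}, require {robot_in(rmD)}
    → {ball_in(b1,rmC), ball_in(b3,rmC), robot_in(rmD)}

== RESULT ==
["ball_in(b1,rmC)", "ball_in(b3,rmC)", "robot_in(rmD)"]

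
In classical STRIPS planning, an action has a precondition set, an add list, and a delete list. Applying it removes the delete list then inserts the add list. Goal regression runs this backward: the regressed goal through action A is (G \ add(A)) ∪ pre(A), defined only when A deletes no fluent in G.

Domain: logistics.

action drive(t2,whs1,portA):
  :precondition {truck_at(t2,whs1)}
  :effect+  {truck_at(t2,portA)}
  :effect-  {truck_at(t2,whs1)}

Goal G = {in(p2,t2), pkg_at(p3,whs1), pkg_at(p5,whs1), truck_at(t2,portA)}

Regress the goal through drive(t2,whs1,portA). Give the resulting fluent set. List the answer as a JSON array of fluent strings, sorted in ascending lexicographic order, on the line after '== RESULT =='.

Compute (G \ add) ∪ pre:
  G ∩ del = {}  (empty — regression defined)
  G \ add = {in(p2,t2), pkg_at(p3,whs1), pkg_at(p5,whs1), truck_at(t2,portA)} \ {truck_at(t2,portA)} = {in(p2,t2), pkg_at(p3,whs1), pkg_at(p5,whs1)}
  ∪ pre   = {in(p2,t2), pkg_at(p3,whs1), pkg_at(p5,whs1)} ∪ {truck_at(t2,whs1)}
          = {in(p2,t2), pkg_at(p3,whs1), pkg_at(p5,whs1), truck_at(t2,whs1)}

== RESULT ==
["in(p2,t2)", "pkg_at(p3,whs1)", "pkg_at(p5,whs1)", "truck_at(t2,whs1)"]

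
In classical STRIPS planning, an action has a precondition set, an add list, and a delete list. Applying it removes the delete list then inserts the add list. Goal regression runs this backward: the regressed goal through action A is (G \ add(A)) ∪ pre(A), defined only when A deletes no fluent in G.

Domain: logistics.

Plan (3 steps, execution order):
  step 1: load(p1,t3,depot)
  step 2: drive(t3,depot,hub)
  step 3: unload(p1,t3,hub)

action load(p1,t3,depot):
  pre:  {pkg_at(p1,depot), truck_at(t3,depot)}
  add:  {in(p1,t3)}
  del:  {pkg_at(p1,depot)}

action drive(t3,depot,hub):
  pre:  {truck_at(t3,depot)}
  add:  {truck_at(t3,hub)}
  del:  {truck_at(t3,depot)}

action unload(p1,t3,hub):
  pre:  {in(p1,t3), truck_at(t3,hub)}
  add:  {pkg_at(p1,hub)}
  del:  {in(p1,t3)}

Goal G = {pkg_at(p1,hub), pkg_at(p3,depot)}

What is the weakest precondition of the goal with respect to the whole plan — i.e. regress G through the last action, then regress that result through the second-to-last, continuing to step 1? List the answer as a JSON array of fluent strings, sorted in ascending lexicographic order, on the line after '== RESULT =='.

Regress step by step:
  through step 3 (unload(p1,t3,hub)): drop {pkg_at(p1,hub)}, keep {pkg_at(p3,depot)}, require {in(p1,t3), truck_at(t3,hub)}
    → {in(p1,t3), pkg_at(p3,depot), truck_at(t3,hub)}
  through step 2 (drive(t3,depot,hub)): drop {truck_at(t3,hub)}, keep {in(p1,t3), pkg_at(p3,depot)}, require {truck_at(t3,depot)}
    → {in(p1,t3), pkg_at(p3,depot), truck_at(t3,depot)}
  through step 1 (load(p1,t3,depot)): drop {in(p1,t3)}, keep {pkg_at(p3,depot), truck_at(t3,depot)}, require {pkg_at(p1,depot), truck_at(t3,depot)}
    → {pkg_at(p1,depot), pkg_at(p3,depot), truck_at(t3,depot)}

== RESULT ==
["pkg_at(p1,depot)", "pkg_at(p3,depot)", "truck_at(t3,depot)"]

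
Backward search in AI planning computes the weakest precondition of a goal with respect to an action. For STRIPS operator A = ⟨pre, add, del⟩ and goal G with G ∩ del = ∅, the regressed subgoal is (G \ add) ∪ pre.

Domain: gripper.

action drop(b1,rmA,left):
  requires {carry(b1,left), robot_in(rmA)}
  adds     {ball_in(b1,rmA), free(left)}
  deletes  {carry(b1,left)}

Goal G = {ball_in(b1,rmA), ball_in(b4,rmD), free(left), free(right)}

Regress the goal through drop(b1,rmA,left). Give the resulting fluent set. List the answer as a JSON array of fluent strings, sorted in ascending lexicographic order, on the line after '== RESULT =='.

Regress:
  G ∩ del = {}  (empty — regression defined)
  G \ add = {ball_in(b1,rmA), ball_in(b4,rmD), free(left), free(right)} \ {ball_in(b1,rmA), free(left)} = {ball_in(b4,rmD), free(right)}
  ∪ pre   = {ball_in(b4,rmD), free(right)} ∪ {carry(b1,left), robot_in(rmA)}
          = {ball_in(b4,rmD), carry(b1,left), free(right), robot_in(rmA)}

== RESULT ==
["ball_in(b4,rmD)", "carry(b1,left)", "free(right)", "robot_in(rmA)"]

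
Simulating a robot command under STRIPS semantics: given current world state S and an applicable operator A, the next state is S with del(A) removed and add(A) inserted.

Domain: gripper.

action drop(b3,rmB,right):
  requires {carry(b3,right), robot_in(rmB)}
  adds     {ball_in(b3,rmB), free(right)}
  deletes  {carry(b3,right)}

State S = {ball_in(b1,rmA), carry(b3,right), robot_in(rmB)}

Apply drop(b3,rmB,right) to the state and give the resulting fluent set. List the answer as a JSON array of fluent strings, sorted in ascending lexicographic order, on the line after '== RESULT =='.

Progress:
  pre ⊆ S: {carry(b3,right), robot_in(rmB)} ⊆ S  — applicable
  S \ del = {ball_in(b1,rmA), robot_in(rmB)}
  ∪ add   = {ball_in(b1,rmA), ball_in(b3,rmB), free(right), robot_in(rmB)}

== RESULT ==
["ball_in(b1,rmA)", "ball_in(b3,rmB)", "free(right)", "robot_in(rmB)"]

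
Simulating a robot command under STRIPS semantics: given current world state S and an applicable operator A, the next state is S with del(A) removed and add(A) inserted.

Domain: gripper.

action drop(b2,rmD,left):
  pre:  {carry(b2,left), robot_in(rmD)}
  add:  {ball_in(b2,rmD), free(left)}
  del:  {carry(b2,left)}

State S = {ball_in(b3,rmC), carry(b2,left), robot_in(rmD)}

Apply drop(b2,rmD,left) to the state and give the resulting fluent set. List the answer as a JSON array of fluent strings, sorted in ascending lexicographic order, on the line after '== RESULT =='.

Progress:
  pre ⊆ S: {carry(b2,left), robot_in(rmD)} ⊆ S  — applicable
  S \ del = {ball_in(b3,rmC), robot_in(rmD)}
  ∪ add   = {ball_in(b2,rmD), ball_in(b3,rmC), free(left), robot_in(rmD)}

== RESULT ==
["ball_in(b2,rmD)", "ball_in(b3,rmC)", "free(left)", "robot_in(rmD)"]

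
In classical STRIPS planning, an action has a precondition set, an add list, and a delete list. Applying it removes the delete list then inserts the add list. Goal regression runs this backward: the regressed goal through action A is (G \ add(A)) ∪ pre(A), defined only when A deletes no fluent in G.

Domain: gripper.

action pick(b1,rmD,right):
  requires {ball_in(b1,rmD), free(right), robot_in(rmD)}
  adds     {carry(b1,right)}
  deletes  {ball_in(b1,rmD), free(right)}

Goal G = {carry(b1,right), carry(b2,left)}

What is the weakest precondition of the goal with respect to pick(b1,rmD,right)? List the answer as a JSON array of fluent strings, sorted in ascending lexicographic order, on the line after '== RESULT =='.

Compute (G \ add) ∪ pre:
  G ∩ del = {}  (empty — regression defined)
  G \ add = {carry(b1,right), carry(b2,left)} \ {carry(b1,right)} = {carry(b2,left)}
  ∪ pre   = {carry(b2,left)} ∪ {ball_in(b1,rmD), free(right), robot_in(rmD)}
          = {ball_in(b1,rmD), carry(b2,left), free(right), robot_in(rmD)}

== RESULT ==
["ball_in(b1,rmD)", "carry(b2,left)", "free(right)", "robot_in(rmD)"]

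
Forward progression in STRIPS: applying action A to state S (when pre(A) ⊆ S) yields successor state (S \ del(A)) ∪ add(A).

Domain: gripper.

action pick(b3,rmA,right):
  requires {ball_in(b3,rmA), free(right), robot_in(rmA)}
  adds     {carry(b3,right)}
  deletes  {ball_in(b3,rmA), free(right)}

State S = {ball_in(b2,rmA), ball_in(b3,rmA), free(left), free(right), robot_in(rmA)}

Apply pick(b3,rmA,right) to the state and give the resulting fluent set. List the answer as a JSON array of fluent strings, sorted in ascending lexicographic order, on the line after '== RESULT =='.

Progress:
  pre ⊆ S: {ball_in(b3,rmA), free(right), robot_in(rmA)} ⊆ S  — applicable
  S \ del = {ball_in(b2,rmA), free(left), robot_in(rmA)}
  ∪ add   = {ball_in(b2,rmA), carry(b3,right), free(left), robot_in(rmA)}

== RESULT ==
["ball_in(b2,rmA)", "carry(b3,right)", "free(left)", "robot_in(rmA)"]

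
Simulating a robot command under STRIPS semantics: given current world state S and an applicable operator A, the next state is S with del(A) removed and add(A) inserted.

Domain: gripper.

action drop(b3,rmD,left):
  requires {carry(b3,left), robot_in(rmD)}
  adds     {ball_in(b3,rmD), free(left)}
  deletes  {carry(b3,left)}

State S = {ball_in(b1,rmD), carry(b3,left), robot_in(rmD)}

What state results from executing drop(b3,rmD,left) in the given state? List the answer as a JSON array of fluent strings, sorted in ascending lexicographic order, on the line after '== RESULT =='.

Compute (S \ del) ∪ add:
  pre ⊆ S: {carry(b3,left), robot_in(rmD)} ⊆ S  — applicable
  S \ del = {ball_in(b1,rmD), robot_in(rmD)}
  ∪ add   = {ball_in(b1,rmD), ball_in(b3,rmD), free(left), robot_in(rmD)}

== RESULT ==
["ball_in(b1,rmD)", "ball_in(b3,rmD)", "free(left)", "robot_in(rmD)"]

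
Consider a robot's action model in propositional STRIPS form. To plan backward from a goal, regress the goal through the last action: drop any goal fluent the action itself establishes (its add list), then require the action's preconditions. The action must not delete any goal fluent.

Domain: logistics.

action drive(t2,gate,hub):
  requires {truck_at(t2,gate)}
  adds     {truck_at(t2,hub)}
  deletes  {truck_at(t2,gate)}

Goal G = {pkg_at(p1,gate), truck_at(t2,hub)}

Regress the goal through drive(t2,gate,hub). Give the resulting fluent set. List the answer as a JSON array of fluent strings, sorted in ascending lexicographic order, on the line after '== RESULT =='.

Regress:
  G ∩ del = {}  (empty — regression defined)
  G \ add = {pkg_at(p1,gate), truck_at(t2,hub)} \ {truck_at(t2,hub)} = {pkg_at(p1,gate)}
  ∪ pre   = {pkg_at(p1,gate)} ∪ {truck_at(t2,gate)}
          = {pkg_at(p1,gate), truck_at(t2,gate)}

== RESULT ==
["pkg_at(p1,gate)", "truck_at(t2,gate)"]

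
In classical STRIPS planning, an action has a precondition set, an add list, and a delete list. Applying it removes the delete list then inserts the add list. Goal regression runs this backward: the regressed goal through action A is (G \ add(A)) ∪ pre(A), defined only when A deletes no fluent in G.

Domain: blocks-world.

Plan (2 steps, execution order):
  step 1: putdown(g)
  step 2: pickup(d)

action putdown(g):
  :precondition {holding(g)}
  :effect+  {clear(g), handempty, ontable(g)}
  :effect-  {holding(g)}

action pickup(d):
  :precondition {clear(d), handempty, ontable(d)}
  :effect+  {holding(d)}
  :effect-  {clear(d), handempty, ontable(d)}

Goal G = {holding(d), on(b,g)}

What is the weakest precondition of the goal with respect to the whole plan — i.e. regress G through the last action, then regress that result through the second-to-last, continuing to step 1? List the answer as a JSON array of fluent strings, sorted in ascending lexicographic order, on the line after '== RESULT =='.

Regress step by step:
  through step 2 (pickup(d)): drop {holding(d)}, keep {on(b,g)}, require {clear(d), handempty, ontable(d)}
    → {clear(d), handempty, on(b,g), ontable(d)}
  through step 1 (putdown(g)): drop {handempty}, keep {clear(d), on(b,g), ontable(d)}, require {holding(g)}
    → {clear(d), holding(g), on(b,g), ontable(d)}

== RESULT ==
["clear(d)", "holding(g)", "on(b,g)", "ontable(d)"]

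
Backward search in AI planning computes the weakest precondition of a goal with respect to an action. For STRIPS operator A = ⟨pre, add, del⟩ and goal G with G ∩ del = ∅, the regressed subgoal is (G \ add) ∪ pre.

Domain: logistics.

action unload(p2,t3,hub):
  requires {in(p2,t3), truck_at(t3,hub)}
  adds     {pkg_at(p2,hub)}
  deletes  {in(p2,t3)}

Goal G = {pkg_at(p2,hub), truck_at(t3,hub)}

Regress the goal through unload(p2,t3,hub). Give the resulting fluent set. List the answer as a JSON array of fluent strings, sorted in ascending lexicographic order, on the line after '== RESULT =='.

Regress:
  G ∩ del = {}  (empty — regression defined)
  G \ add = {pkg_at(p2,hub), truck_at(t3,hub)} \ {pkg_at(p2,hub)} = {truck_at(t3,hub)}
  ∪ pre   = {truck_at(t3,hub)} ∪ {in(p2,t3), truck_at(t3,hub)}
          = {in(p2,t3), truck_at(t3,hub)}

== RESULT ==
["in(p2,t3)", "truck_at(t3,hub)"]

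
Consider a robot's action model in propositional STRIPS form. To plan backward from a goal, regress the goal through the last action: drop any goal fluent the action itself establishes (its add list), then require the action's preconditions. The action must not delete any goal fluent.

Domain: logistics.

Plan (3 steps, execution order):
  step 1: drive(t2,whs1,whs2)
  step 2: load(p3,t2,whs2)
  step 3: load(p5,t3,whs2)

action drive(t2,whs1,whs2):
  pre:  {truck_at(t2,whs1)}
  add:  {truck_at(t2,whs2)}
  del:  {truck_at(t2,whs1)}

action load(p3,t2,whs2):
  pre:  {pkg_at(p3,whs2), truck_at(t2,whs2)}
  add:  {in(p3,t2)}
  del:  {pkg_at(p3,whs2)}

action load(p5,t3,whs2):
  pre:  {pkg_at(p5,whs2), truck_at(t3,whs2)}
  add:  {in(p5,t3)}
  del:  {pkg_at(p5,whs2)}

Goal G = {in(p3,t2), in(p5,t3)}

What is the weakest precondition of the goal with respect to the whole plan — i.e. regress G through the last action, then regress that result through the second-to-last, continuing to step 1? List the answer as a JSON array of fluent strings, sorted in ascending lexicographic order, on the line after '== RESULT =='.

Regress step by step:
  through step 3 (load(p5,t3,whs2)): drop {in(p5,t3)}, keep {in(p3,t2)}, require {pkg_at(p5,whs2), truck_at(t3,whs2)}
    → {in(p3,t2), pkg_at(p5,whs2), truck_at(t3,whs2)}
  through step 2 (load(p3,t2,whs2)): drop {in(p3,t2)}, keep {pkg_at(p5,whs2), truck_at(t3,whs2)}, require {pkg_at(p3,whs2), truck_at(t2,whs2)}
    → {pkg_at(p3,whs2), pkg_at(p5,whs2), truck_at(t2,whs2), truck_at(t3,whs2)}
  through step 1 (drive(t2,whs1,whs2)): drop {truck_at(t2,whs2)}, keep {pkg_at(p3,whs2), pkg_at(p5,whs2), truck_at(t3,whs2)}, require {truck_at(t2,whs1)}
    → {pkg_at(p3,whs2), pkg_at(p5,whs2), truck_at(t2,whs1), truck_at(t3,whs2)}

== RESULT ==
["pkg_at(p3,whs2)", "pkg_at(p5,whs2)", "truck_at(t2,whs1)", "truck_at(t3,whs2)"]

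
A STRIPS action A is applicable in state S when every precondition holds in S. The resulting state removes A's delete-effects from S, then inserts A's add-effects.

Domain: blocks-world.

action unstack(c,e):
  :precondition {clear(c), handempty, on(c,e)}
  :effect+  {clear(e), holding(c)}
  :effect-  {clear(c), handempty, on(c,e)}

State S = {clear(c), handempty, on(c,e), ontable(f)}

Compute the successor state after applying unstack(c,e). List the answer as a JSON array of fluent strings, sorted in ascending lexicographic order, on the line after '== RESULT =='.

Progress:
  pre ⊆ S: {clear(c), handempty, on(c,e)} ⊆ S  — applicable
  S \ del = {ontable(f)}
  ∪ add   = {clear(e), holding(c), ontable(f)}

== RESULT ==
["clear(e)", "holding(c)", "ontable(f)"]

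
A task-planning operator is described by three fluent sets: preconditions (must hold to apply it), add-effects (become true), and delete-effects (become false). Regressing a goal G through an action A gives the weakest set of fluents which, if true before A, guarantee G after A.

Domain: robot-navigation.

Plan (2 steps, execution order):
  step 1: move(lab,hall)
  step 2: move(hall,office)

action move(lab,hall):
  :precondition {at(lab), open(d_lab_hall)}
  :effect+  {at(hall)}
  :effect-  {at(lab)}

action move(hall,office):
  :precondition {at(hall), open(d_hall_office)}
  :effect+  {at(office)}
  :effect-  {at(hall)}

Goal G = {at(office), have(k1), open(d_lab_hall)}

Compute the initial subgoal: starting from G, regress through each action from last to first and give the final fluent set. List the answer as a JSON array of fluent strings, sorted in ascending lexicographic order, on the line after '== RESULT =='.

Work backward from the goal:
  through step 2 (move(hall,office)): drop {at(office)}, keep {have(k1), open(d_lab_hall)}, require {at(hall), open(d_hall_office)}
    → {at(hall), have(k1), open(d_hall_office), open(d_lab_hall)}
  through step 1 (move(lab,hall)): drop {at(hall)}, keep {have(k1), open(d_hall_office), open(d_lab_hall)}, require {at(lab), open(d_lab_hall)}
    → {at(lab), have(k1), open(d_hall_office), open(d_lab_hall)}

== RESULT ==
["at(lab)", "have(k1)", "open(d_hall_office)", "open(d_lab_hall)"]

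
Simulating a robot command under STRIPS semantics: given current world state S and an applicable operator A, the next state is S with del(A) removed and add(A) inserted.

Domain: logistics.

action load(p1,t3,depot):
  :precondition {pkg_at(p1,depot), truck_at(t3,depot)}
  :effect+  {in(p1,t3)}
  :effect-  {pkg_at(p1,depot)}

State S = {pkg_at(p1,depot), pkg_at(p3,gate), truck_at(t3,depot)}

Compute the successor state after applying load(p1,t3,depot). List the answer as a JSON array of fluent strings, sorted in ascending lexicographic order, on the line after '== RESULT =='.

Compute (S \ del) ∪ add:
  pre ⊆ S: {pkg_at(p1,depot), truck_at(t3,depot)} ⊆ S  — applicable
  S \ del = {pkg_at(p3,gate), truck_at(t3,depot)}
  ∪ add   = {in(p1,t3), pkg_at(p3,gate), truck_at(t3,depot)}

== RESULT ==
["in(p1,t3)", "pkg_at(p3,gate)", "truck_at(t3,depot)"]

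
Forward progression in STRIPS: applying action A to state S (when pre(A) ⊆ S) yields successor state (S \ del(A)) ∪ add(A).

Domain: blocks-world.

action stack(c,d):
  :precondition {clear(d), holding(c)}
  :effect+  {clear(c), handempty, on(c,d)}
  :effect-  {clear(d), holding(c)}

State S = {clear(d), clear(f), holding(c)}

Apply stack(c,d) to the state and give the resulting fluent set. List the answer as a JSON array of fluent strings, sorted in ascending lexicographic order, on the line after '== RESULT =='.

Progress:
  pre ⊆ S: {clear(d), holding(c)} ⊆ S  — applicable
  S \ del = {clear(f)}
  ∪ add   = {clear(c), clear(f), handempty, on(c,d)}

== RESULT ==
["clear(c)", "clear(f)", "handempty", "on(c,d)"]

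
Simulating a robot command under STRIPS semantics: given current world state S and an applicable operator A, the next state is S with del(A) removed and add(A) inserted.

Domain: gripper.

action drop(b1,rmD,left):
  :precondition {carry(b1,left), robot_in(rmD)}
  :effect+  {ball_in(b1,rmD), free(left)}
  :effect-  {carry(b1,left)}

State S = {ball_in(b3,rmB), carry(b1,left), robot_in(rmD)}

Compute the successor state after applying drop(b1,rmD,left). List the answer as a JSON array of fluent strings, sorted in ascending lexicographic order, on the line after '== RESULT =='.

Progress:
  pre ⊆ S: {carry(b1,left), robot_in(rmD)} ⊆ S  — applicable
  S \ del = {ball_in(b3,rmB), robot_in(rmD)}
  ∪ add   = {ball_in(b1,rmD), ball_in(b3,rmB), free(left), robot_in(rmD)}

== RESULT ==
["ball_in(b1,rmD)", "ball_in(b3,rmB)", "free(left)", "robot_in(rmD)"]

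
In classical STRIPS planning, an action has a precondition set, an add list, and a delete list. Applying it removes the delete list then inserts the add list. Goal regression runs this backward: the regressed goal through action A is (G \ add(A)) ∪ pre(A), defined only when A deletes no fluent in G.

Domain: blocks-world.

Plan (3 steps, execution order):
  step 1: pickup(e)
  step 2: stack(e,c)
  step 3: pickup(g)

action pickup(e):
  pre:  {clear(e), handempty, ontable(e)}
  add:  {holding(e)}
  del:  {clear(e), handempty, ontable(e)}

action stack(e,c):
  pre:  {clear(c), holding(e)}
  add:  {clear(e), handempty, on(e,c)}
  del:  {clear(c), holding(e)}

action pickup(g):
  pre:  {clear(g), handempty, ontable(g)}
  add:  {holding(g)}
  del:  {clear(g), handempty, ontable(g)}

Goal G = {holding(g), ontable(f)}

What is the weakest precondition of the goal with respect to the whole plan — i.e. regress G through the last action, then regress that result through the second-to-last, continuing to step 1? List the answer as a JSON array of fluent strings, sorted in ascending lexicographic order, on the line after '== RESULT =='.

Regress step by step:
  through step 3 (pickup(g)): drop {holding(g)}, keep {ontable(f)}, require {clear(g), handempty, ontable(g)}
    → {clear(g), handempty, ontable(f), ontable(g)}
  through step 2 (stack(e,c)): drop {handempty}, keep {clear(g), ontable(f), ontable(g)}, require {clear(c), holding(e)}
    → {clear(c), clear(g), holding(e), ontable(f), ontable(g)}
  through step 1 (pickup(e)): drop {holding(e)}, keep {clear(c), clear(g), ontable(f), ontable(g)}, require {clear(e), handempty, ontable(e)}
    → {clear(c), clear(e), clear(g), handempty, ontable(e), ontable(f), ontable(g)}

== RESULT ==
["clear(c)", "clear(e)", "clear(g)", "handempty", "ontable(e)", "ontable(f)", "ontable(g)"]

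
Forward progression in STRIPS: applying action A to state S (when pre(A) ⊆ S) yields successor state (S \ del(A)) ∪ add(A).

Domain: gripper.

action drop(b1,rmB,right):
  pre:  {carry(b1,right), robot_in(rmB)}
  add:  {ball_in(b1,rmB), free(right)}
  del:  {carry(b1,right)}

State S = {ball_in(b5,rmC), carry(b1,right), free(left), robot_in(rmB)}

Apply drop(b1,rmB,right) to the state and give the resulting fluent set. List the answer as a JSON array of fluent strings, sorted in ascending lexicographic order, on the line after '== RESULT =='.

Progress:
  pre ⊆ S: {carry(b1,right), robot_in(rmB)} ⊆ S  — applicable
  S \ del = {ball_in(b5,rmC), free(left), robot_in(rmB)}
  ∪ add   = {ball_in(b1,rmB), ball_in(b5,rmC), free(left), free(right), robot_in(rmB)}

== RESULT ==
["ball_in(b1,rmB)", "ball_in(b5,rmC)", "free(left)", "free(right)", "robot_in(rmB)"]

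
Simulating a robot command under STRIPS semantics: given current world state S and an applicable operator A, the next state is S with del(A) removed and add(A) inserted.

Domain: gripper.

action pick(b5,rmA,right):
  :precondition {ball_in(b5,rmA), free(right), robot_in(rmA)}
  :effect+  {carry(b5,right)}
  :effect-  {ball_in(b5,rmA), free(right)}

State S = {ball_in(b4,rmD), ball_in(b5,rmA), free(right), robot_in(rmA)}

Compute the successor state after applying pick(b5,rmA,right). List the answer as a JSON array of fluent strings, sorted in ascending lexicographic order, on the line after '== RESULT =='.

Compute (S \ del) ∪ add:
  pre ⊆ S: {ball_in(b5,rmA), free(right), robot_in(rmA)} ⊆ S  — applicable
  S \ del = {ball_in(b4,rmD), robot_in(rmA)}
  ∪ add   = {ball_in(b4,rmD), carry(b5,right), robot_in(rmA)}

== RESULT ==
["ball_in(b4,rmD)", "carry(b5,right)", "robot_in(rmA)"]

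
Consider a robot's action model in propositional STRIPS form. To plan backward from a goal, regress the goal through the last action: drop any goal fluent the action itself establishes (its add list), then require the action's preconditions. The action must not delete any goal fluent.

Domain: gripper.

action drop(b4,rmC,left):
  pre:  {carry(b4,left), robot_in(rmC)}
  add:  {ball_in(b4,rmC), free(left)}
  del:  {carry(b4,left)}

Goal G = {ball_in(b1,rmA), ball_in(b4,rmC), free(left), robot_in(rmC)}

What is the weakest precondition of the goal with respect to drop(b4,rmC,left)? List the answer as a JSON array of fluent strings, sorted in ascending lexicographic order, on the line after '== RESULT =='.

Regress:
  G ∩ del = {}  (empty — regression defined)
  G \ add = {ball_in(b1,rmA), ball_in(b4,rmC), free(left), robot_in(rmC)} \ {ball_in(b4,rmC), free(left)} = {ball_in(b1,rmA), robot_in(rmC)}
  ∪ pre   = {ball_in(b1,rmA), robot_in(rmC)} ∪ {carry(b4,left), robot_in(rmC)}
          = {ball_in(b1,rmA), carry(b4,left), robot_in(rmC)}

== RESULT ==
["ball_in(b1,rmA)", "carry(b4,left)", "robot_in(rmC)"]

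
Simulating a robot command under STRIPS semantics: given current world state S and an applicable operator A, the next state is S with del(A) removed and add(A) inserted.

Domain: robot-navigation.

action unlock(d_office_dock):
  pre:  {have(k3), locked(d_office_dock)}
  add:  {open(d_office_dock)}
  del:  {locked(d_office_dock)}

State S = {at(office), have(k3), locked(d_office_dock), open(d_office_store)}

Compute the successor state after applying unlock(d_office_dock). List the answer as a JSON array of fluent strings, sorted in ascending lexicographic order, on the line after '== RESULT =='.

Compute (S \ del) ∪ add:
  pre ⊆ S: {have(k3), locked(d_office_dock)} ⊆ S  — applicable
  S \ del = {at(office), have(k3), open(d_office_store)}
  ∪ add   = {at(office), have(k3), open(d_office_dock), open(d_office_store)}

== RESULT ==
["at(office)", "have(k3)", "open(d_office_dock)", "open(d_office_store)"]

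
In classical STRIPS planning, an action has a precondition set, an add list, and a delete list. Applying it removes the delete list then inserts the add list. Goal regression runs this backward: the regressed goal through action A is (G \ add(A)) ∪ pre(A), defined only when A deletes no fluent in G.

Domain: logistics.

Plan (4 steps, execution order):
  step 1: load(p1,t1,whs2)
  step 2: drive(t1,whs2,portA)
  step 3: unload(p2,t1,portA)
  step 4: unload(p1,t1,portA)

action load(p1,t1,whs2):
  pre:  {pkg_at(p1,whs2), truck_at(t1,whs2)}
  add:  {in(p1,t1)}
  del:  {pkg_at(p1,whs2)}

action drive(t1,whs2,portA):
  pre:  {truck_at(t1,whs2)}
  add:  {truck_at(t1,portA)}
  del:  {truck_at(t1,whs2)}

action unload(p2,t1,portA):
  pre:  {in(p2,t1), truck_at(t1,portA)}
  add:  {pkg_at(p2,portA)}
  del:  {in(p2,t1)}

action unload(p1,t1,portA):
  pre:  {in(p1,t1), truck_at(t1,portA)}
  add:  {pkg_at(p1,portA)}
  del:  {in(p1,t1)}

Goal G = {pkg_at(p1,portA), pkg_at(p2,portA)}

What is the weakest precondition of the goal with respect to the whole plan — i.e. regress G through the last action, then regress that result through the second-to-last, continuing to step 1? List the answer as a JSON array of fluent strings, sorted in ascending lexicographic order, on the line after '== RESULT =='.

Work backward from the goal:
  through step 4 (unload(p1,t1,portA)): drop {pkg_at(p1,portA)}, keep {pkg_at(p2,portA)}, require {in(p1,t1), truck_at(t1,portA)}
    → {in(p1,t1), pkg_at(p2,portA), truck_at(t1,portA)}
  through step 3 (unload(p2,t1,portA)): drop {pkg_at(p2,portA)}, keep {in(p1,t1), truck_at(t1,portA)}, require {in(p2,t1), truck_at(t1,portA)}
    → {in(p1,t1), in(p2,t1), truck_at(t1,portA)}
  through step 2 (drive(t1,whs2,portA)): drop {truck_at(t1,portA)}, keep {in(p1,t1), in(p2,t1)}, require {truck_at(t1,whs2)}
    → {in(p1,t1), in(p2,t1), truck_at(t1,whs2)}
  through step 1 (load(p1,t1,whs2)): drop {in(p1,t1)}, keep {in(p2,t1), truck_at(t1,whs2)}, require {pkg_at(p1,whs2), truck_at(t1,whs2)}
    → {in(p2,t1), pkg_at(p1,whs2), truck_at(t1,whs2)}

== RESULT ==
["in(p2,t1)", "pkg_at(p1,whs2)", "truck_at(t1,whs2)"]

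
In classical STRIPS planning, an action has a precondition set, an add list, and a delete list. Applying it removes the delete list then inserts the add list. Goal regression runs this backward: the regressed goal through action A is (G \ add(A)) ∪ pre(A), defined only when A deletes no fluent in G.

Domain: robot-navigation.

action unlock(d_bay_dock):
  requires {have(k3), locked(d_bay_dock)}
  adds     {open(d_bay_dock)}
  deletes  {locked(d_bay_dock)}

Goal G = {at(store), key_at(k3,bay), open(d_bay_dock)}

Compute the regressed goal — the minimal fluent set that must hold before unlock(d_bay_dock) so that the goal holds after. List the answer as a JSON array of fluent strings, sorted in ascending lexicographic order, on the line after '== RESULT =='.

Compute (G \ add) ∪ pre:
  G ∩ del = {}  (empty — regression defined)
  G \ add = {at(store), key_at(k3,bay), open(d_bay_dock)} \ {open(d_bay_dock)} = {at(store), key_at(k3,bay)}
  ∪ pre   = {at(store), key_at(k3,bay)} ∪ {have(k3), locked(d_bay_dock)}
          = {at(store), have(k3), key_at(k3,bay), locked(d_bay_dock)}

== RESULT ==
["at(store)", "have(k3)", "key_at(k3,bay)", "locked(d_bay_dock)"]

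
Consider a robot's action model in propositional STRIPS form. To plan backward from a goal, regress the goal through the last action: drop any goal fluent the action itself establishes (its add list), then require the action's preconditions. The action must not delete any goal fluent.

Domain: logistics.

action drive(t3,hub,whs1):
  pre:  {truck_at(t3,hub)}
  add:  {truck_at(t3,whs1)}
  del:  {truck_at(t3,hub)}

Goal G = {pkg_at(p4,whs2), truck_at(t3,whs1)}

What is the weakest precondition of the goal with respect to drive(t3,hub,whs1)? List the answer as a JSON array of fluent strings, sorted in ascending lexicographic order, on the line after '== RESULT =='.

Regress:
  G ∩ del = {}  (empty — regression defined)
  G \ add = {pkg_at(p4,whs2), truck_at(t3,whs1)} \ {truck_at(t3,whs1)} = {pkg_at(p4,whs2)}
  ∪ pre   = {pkg_at(p4,whs2)} ∪ {truck_at(t3,hub)}
          = {pkg_at(p4,whs2), truck_at(t3,hub)}

== RESULT ==
["pkg_at(p4,whs2)", "truck_at(t3,hub)"]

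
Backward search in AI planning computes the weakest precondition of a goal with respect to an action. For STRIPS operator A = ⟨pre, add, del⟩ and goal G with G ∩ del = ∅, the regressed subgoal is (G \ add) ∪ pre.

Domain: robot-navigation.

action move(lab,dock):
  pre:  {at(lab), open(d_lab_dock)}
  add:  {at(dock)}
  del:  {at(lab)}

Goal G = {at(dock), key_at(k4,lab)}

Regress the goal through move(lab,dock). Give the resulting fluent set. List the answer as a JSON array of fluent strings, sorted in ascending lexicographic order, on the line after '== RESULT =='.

Regress:
  G ∩ del = {}  (empty — regression defined)
  G \ add = {at(dock), key_at(k4,lab)} \ {at(dock)} = {key_at(k4,lab)}
  ∪ pre   = {key_at(k4,lab)} ∪ {at(lab), open(d_lab_dock)}
          = {at(lab), key_at(k4,lab), open(d_lab_dock)}

== RESULT ==
["at(lab)", "key_at(k4,lab)", "open(d_lab_dock)"]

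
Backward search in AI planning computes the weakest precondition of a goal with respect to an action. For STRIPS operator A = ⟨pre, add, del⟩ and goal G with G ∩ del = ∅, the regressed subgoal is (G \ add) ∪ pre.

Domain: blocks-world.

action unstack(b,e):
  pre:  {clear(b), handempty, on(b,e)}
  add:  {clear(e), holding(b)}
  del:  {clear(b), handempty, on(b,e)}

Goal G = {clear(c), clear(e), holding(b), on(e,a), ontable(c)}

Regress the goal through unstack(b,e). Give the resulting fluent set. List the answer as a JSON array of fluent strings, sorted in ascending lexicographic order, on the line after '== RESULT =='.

Regress:
  G ∩ del = {}  (empty — regression defined)
  G \ add = {clear(c), clear(e), holding(b), on(e,a), ontable(c)} \ {clear(e), holding(b)} = {clear(c), on(e,a), ontable(c)}
  ∪ pre   = {clear(c), on(e,a), ontable(c)} ∪ {clear(b), handempty, on(b,e)}
          = {clear(b), clear(c), handempty, on(b,e), on(e,a), ontable(c)}

== RESULT ==
["clear(b)", "clear(c)", "handempty", "on(b,e)", "on(e,a)", "ontable(c)"]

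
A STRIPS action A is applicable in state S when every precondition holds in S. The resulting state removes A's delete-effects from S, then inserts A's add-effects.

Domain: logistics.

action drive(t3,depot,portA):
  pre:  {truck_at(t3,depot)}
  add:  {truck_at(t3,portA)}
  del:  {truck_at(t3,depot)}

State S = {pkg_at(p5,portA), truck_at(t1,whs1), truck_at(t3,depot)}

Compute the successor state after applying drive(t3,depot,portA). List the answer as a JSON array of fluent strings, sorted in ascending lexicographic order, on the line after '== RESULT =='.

Progress:
  pre ⊆ S: {truck_at(t3,depot)} ⊆ S  — applicable
  S \ del = {pkg_at(p5,portA), truck_at(t1,whs1)}
  ∪ add   = {pkg_at(p5,portA), truck_at(t1,whs1), truck_at(t3,portA)}

== RESULT ==
["pkg_at(p5,portA)", "truck_at(t1,whs1)", "truck_at(t3,portA)"]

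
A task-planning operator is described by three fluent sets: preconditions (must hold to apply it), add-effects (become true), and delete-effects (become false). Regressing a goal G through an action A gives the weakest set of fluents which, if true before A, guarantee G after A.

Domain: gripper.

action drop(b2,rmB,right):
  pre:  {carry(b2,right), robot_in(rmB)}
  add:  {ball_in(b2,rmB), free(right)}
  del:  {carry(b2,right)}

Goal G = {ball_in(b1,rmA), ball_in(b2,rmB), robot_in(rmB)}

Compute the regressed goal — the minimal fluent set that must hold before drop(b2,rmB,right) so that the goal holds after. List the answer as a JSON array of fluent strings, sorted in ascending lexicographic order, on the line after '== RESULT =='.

Compute (G \ add) ∪ pre:
  G ∩ del = {}  (empty — regression defined)
  G \ add = {ball_in(b1,rmA), ball_in(b2,rmB), robot_in(rmB)} \ {ball_in(b2,rmB), free(right)} = {ball_in(b1,rmA), robot_in(rmB)}
  ∪ pre   = {ball_in(b1,rmA), robot_in(rmB)} ∪ {carry(b2,right), robot_in(rmB)}
          = {ball_in(b1,rmA), carry(b2,right), robot_in(rmB)}

== RESULT ==
["ball_in(b1,rmA)", "carry(b2,right)", "robot_in(rmB)"]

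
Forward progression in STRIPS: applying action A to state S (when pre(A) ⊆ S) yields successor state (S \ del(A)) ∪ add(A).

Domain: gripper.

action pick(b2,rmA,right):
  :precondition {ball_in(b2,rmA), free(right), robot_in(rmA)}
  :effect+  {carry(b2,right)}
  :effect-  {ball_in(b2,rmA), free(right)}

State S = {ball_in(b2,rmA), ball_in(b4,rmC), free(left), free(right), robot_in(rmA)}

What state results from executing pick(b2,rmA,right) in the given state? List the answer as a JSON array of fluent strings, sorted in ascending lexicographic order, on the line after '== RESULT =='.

Compute (S \ del) ∪ add:
  pre ⊆ S: {ball_in(b2,rmA), free(right), robot_in(rmA)} ⊆ S  — applicable
  S \ del = {ball_in(b4,rmC), free(left), robot_in(rmA)}
  ∪ add   = {ball_in(b4,rmC), carry(b2,right), free(left), robot_in(rmA)}

== RESULT ==
["ball_in(b4,rmC)", "carry(b2,right)", "free(left)", "robot_in(rmA)"]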